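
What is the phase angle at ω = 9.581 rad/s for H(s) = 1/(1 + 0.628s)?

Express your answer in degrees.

Phase = -arctan(ωτ) = -arctan(9.581 × 0.628) = -80.6°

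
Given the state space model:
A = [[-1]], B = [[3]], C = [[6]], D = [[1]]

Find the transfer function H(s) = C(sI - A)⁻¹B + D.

(sI - A)⁻¹ = 1/(s + 1). H(s) = 6×3/(s + 1) + 1 = (s + 19)/(s + 1).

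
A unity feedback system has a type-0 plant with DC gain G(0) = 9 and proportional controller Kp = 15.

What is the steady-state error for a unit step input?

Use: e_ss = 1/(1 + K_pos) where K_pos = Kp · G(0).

K_pos = Kp · G(0) = 15 × 9 = 135. e_ss = 1/(1 + 135) = 0.0074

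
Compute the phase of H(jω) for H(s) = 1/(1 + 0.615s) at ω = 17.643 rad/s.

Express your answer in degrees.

Phase = -arctan(ωτ) = -arctan(17.643 × 0.615) = -84.7°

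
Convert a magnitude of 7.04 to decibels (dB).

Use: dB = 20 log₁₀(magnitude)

dB = 20 log₁₀(7.04) = 17.0 dB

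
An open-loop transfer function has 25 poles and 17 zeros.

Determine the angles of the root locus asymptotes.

n - m = 25 - 17 = 8. Angles: θk = (2k + 1)·180°/8 = 22.5°, 67.5°, 112.5°, 157.5°, 202.5°, 247.5°, 292.5°, 337.5°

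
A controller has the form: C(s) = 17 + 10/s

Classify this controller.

This is a Proportional-Integral (PI) controller.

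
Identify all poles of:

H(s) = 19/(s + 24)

Pole is where denominator = 0: s + 24 = 0, so s = -24.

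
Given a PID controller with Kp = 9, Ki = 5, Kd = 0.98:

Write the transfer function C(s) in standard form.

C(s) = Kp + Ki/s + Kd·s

Substituting values: C(s) = 9 + 5/s + 0.98s = (0.98s² + 9s + 5)/s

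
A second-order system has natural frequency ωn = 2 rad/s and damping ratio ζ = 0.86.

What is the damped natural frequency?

ωd = ωn√(1 - ζ²) = 2√(1 - 0.86²) = 1.02 rad/s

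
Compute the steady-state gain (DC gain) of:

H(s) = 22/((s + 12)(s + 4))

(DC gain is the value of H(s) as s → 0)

DC gain = H(0) = 22/(12 × 4) = 22/48 = 0.4583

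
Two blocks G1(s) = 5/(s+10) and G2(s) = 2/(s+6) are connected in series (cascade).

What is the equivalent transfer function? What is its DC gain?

Series: multiply transfer functions. G_eq = 5/(s+10) × 2/(s+6) = 10/((s+10)(s+6)). DC gain = 10/(10×6) = 0.1667.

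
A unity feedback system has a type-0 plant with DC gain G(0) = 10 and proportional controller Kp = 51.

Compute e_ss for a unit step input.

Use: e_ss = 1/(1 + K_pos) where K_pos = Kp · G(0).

K_pos = Kp · G(0) = 51 × 10 = 510. e_ss = 1/(1 + 510) = 0.0020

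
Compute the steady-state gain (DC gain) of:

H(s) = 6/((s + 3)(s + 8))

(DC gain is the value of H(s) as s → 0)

DC gain = H(0) = 6/(3 × 8) = 6/24 = 0.25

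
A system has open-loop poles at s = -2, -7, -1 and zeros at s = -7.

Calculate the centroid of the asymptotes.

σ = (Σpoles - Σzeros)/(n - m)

σ = (Σpoles - Σzeros)/(n - m) = (-10 - (-7))/(3 - 1) = -3/2 = -1.5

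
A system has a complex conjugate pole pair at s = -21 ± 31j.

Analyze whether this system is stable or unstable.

Real part of poles is -21 (< 0, left half-plane). Stable.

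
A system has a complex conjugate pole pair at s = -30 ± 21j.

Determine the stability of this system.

Real part of poles is -30 (< 0, left half-plane). Stable.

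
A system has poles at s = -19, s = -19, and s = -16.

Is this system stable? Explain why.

All poles are in the left half-plane. System is stable.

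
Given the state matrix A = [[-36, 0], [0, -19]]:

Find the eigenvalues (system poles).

For diagonal matrix, eigenvalues are diagonal entries: λ₁ = -36, λ₂ = -19.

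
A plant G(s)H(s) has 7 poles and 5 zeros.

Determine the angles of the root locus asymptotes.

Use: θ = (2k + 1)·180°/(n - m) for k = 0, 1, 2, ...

n - m = 7 - 5 = 2. Angles: θk = (2k + 1)·180°/2 = 90°, 270°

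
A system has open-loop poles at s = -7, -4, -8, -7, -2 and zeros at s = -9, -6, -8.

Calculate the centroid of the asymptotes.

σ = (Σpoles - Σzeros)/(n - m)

σ = (Σpoles - Σzeros)/(n - m) = (-28 - (-23))/(5 - 3) = -5/2 = -2.5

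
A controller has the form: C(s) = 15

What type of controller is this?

This is a Proportional (P) controller.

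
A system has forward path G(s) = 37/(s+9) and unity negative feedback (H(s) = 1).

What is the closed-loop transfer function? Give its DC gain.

T(s) = G/(1+GH) = [37/(s+9)] / [1 + 37/(s+9)] = 37/(s+9+37) = 37/(s+46). DC gain = 37/46 = 0.8043.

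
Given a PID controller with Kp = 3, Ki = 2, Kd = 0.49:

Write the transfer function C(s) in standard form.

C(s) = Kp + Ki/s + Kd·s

Substituting values: C(s) = 3 + 2/s + 0.49s = (0.49s² + 3s + 2)/s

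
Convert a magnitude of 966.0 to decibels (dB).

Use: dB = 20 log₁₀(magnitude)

dB = 20 log₁₀(966.0) = 59.7 dB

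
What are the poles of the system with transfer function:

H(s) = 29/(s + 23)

Pole is where denominator = 0: s + 23 = 0, so s = -23.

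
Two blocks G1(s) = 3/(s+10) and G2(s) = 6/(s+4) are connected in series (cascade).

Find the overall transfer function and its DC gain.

Series: multiply transfer functions. G_eq = 3/(s+10) × 6/(s+4) = 18/((s+10)(s+4)). DC gain = 18/(10×4) = 0.45.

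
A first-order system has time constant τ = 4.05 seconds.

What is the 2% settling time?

For first-order system, 2% settling time ≈ 4τ = 4 × 4.05 = 16.2 s.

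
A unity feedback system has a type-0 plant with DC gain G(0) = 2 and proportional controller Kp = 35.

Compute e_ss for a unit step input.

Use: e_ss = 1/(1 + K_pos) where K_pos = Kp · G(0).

K_pos = Kp · G(0) = 35 × 2 = 70. e_ss = 1/(1 + 70) = 0.0141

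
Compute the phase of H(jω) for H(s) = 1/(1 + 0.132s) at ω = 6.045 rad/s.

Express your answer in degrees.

Phase = -arctan(ωτ) = -arctan(6.045 × 0.132) = -38.6°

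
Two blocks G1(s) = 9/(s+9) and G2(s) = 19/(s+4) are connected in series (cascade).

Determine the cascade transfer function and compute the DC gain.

Series: multiply transfer functions. G_eq = 9/(s+9) × 19/(s+4) = 171/((s+9)(s+4)). DC gain = 171/(9×4) = 4.75.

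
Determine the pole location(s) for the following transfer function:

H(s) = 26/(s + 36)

Pole is where denominator = 0: s + 36 = 0, so s = -36.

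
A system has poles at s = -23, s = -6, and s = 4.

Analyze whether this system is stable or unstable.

Pole(s) at s = 4 are not in the left half-plane. System is unstable.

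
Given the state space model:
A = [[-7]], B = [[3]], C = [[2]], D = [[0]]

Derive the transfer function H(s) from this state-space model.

(sI - A)⁻¹ = 1/(s + 7). H(s) = 2 × 3/(s + 7) + 0 = 6/(s + 7).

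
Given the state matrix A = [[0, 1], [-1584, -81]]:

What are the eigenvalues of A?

det(A - λI) = λ² - (-81)λ + 1584 = (λ - (-33))(λ - (-48)). Eigenvalues: -33, -48.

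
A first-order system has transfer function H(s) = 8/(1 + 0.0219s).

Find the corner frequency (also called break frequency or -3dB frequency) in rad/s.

Corner frequency = 1/τ = 1/0.0219 = 45.662 rad/s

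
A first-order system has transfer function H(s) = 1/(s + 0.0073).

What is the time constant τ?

For H(s) = 1/(s + 1/τ), the pole is at -1/τ = -0.0073, so τ = 1/0.0073 = 137 s.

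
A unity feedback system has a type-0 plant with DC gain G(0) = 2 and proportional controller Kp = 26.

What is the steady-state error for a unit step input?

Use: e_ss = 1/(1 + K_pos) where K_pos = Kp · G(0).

K_pos = Kp · G(0) = 26 × 2 = 52. e_ss = 1/(1 + 52) = 0.0189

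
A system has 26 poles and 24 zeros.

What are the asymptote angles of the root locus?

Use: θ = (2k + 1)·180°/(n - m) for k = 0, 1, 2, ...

n - m = 26 - 24 = 2. Angles: θk = (2k + 1)·180°/2 = 90°, 270°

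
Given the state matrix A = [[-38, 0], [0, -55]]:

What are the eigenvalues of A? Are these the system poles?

For diagonal matrix, eigenvalues are diagonal entries: λ₁ = -38, λ₂ = -55. Eigenvalues of A = system poles.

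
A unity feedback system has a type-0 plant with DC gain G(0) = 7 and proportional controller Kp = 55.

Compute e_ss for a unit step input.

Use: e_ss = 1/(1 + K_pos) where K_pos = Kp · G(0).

K_pos = Kp · G(0) = 55 × 7 = 385. e_ss = 1/(1 + 385) = 0.0026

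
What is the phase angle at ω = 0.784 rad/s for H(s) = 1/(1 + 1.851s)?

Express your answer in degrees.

Phase = -arctan(ωτ) = -arctan(0.784 × 1.851) = -55.4°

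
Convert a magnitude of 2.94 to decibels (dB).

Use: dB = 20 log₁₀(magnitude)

dB = 20 log₁₀(2.94) = 9.4 dB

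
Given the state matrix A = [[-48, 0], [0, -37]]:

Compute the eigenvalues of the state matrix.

For diagonal matrix, eigenvalues are diagonal entries: λ₁ = -48, λ₂ = -37.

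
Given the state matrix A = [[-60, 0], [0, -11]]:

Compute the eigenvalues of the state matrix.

For diagonal matrix, eigenvalues are diagonal entries: λ₁ = -60, λ₂ = -11.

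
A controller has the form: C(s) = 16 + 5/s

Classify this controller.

This is a Proportional-Integral (PI) controller.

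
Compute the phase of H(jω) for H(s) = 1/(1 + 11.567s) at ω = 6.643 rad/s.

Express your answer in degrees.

Phase = -arctan(ωτ) = -arctan(6.643 × 11.567) = -89.3°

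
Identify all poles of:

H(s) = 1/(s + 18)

Pole is where denominator = 0: s + 18 = 0, so s = -18.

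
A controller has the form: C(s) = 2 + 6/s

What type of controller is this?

This is a Proportional-Integral (PI) controller.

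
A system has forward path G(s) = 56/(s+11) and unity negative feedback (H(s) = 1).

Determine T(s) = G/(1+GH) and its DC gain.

T(s) = G/(1+GH) = [56/(s+11)] / [1 + 56/(s+11)] = 56/(s+11+56) = 56/(s+67). DC gain = 56/67 = 0.8358.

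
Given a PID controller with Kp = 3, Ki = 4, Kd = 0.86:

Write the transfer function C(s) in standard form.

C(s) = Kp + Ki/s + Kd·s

Substituting values: C(s) = 3 + 4/s + 0.86s = (0.86s² + 3s + 4)/s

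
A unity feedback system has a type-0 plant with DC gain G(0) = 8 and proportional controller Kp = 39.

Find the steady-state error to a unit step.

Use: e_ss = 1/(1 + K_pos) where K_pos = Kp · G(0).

K_pos = Kp · G(0) = 39 × 8 = 312. e_ss = 1/(1 + 312) = 0.0032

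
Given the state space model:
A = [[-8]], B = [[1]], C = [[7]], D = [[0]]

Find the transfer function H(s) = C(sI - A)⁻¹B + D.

(sI - A)⁻¹ = 1/(s + 8). H(s) = 7 × 1/(s + 8) + 0 = 7/(s + 8).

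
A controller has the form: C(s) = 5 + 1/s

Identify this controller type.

This is a Proportional-Integral (PI) controller.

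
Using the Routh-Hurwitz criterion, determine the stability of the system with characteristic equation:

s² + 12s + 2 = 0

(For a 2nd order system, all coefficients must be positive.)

Coefficients: 1, 12, 2. All positive, so system is stable.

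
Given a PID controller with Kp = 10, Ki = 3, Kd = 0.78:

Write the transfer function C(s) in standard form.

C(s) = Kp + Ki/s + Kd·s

Substituting values: C(s) = 10 + 3/s + 0.78s = (0.78s² + 10s + 3)/s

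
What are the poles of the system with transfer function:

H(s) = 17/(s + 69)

Pole is where denominator = 0: s + 69 = 0, so s = -69.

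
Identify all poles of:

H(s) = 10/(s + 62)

Pole is where denominator = 0: s + 62 = 0, so s = -62.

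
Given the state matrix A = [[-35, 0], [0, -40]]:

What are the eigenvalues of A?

For diagonal matrix, eigenvalues are diagonal entries: λ₁ = -35, λ₂ = -40.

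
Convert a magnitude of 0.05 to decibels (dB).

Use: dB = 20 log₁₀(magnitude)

dB = 20 log₁₀(0.05) = -26.0 dB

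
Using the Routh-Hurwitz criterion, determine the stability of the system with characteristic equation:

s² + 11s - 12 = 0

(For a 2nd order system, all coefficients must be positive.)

Coefficients: 1, 11, -12. c=-12 not positive, so system is unstable.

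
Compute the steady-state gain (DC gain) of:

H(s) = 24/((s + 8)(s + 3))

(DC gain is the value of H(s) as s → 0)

DC gain = H(0) = 24/(8 × 3) = 24/24 = 1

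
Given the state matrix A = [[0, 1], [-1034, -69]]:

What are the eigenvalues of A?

det(A - λI) = λ² - (-69)λ + 1034 = (λ - (-47))(λ - (-22)). Eigenvalues: -47, -22.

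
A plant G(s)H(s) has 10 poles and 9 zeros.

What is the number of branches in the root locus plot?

Root locus has n branches where n = number of poles = 10.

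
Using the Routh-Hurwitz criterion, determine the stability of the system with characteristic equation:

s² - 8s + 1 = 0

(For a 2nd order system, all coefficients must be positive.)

Coefficients: 1, -8, 1. b=-8 not positive, so system is unstable.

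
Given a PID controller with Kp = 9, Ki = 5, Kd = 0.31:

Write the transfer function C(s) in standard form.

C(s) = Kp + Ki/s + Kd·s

Substituting values: C(s) = 9 + 5/s + 0.31s = (0.31s² + 9s + 5)/s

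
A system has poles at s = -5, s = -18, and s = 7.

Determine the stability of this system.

Pole(s) at s = 7 are not in the left half-plane. System is unstable.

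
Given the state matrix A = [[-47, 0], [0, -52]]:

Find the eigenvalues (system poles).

For diagonal matrix, eigenvalues are diagonal entries: λ₁ = -47, λ₂ = -52.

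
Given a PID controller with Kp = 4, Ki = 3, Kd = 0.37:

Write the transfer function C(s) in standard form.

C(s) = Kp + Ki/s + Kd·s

Substituting values: C(s) = 4 + 3/s + 0.37s = (0.37s² + 4s + 3)/s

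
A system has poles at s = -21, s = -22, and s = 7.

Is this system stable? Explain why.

Pole(s) at s = 7 are not in the left half-plane. System is unstable.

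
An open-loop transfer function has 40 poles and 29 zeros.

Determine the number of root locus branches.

Root locus has n branches where n = number of poles = 40.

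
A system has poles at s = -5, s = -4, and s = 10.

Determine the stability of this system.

Pole(s) at s = 10 are not in the left half-plane. System is unstable.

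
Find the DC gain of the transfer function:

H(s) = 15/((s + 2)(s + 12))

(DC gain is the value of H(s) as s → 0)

DC gain = H(0) = 15/(2 × 12) = 15/24 = 0.625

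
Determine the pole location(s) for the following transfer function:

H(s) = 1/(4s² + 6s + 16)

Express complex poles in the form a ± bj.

Discriminant = 6² - 4×4×16 = 36 - 256 = -220 < 0, so the poles are a complex conjugate pair s = (-6 ± j√220)/(2×4). Real part = -6/(2×4) = -6/8 = -0.75; imaginary part = ±√220/(2×4) ≈ 1.8540. Poles: s = -0.75 ± 1.8540j.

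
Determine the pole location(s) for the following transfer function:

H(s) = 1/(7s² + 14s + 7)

Discriminant = 14² - 4×7×7 = 196 - 196 = 0, so there is a repeated real pole at s = -14/(2×7) = -14/14 = -1. Pole: s = -1 (repeated, multiplicity 2).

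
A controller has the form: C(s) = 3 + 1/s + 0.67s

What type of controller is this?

This is a Proportional-Integral-Derivative (PID) controller.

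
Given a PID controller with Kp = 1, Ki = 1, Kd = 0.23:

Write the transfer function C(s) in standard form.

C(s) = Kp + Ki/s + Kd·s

Substituting values: C(s) = 1 + 1/s + 0.23s = (0.23s² + s + 1)/s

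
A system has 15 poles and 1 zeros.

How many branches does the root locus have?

Root locus has n branches where n = number of poles = 15.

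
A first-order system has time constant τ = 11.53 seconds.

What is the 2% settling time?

For first-order system, 2% settling time ≈ 4τ = 4 × 11.53 = 46.12 s.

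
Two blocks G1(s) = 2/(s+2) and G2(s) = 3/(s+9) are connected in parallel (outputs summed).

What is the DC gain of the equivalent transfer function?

Parallel: G_eq = G1 + G2. DC gain = G1(0) + G2(0) = 2/2 + 3/9 = 1 + 0.3333 = 1.3333.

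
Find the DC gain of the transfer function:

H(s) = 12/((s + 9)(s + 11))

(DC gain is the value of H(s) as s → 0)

DC gain = H(0) = 12/(9 × 11) = 12/99 = 0.1212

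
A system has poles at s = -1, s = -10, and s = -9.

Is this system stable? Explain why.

All poles are in the left half-plane. System is stable.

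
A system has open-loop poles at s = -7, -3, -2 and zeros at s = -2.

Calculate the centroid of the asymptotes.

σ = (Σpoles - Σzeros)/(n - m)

σ = (Σpoles - Σzeros)/(n - m) = (-12 - (-2))/(3 - 1) = -10/2 = -5.0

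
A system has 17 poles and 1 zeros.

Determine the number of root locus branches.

Root locus has n branches where n = number of poles = 17.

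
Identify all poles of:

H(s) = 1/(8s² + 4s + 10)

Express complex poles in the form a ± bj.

Discriminant = 4² - 4×8×10 = 16 - 320 = -304 < 0, so the poles are a complex conjugate pair s = (-4 ± j√304)/(2×8). Real part = -4/(2×8) = -4/16 = -0.25; imaginary part = ±√304/(2×8) ≈ 1.0897. Poles: s = -0.25 ± 1.0897j.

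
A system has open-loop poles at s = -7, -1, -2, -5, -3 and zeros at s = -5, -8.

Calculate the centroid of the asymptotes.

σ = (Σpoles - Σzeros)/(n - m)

σ = (Σpoles - Σzeros)/(n - m) = (-18 - (-13))/(5 - 2) = -5/3 = -1.67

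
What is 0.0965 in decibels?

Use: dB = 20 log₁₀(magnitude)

dB = 20 log₁₀(0.0965) = -20.3 dB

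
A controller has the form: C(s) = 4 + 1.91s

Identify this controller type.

This is a Proportional-Derivative (PD) controller.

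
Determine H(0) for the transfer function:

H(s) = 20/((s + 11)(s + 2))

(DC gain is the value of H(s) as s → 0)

DC gain = H(0) = 20/(11 × 2) = 20/22 = 0.9091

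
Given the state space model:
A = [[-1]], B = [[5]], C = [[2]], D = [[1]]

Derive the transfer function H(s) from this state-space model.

(sI - A)⁻¹ = 1/(s + 1). H(s) = 2×5/(s + 1) + 1 = (s + 11)/(s + 1).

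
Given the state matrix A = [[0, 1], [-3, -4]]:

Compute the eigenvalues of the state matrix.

det(A - λI) = λ² - (-4)λ + 3 = (λ - (-3))(λ - (-1)). Eigenvalues: -3, -1.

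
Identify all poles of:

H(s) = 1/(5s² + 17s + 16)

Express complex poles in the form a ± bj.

Discriminant = 17² - 4×5×16 = 289 - 320 = -31 < 0, so the poles are a complex conjugate pair s = (-17 ± j√31)/(2×5). Real part = -17/(2×5) = -17/10 = -1.7; imaginary part = ±√31/(2×5) ≈ 0.5568. Poles: s = -1.7 ± 0.5568j.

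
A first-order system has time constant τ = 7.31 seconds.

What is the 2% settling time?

For first-order system, 2% settling time ≈ 4τ = 4 × 7.31 = 29.24 s.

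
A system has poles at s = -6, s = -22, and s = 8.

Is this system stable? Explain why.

Pole(s) at s = 8 are not in the left half-plane. System is unstable.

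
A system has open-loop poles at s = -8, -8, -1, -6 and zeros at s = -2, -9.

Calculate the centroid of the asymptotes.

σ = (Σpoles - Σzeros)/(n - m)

σ = (Σpoles - Σzeros)/(n - m) = (-23 - (-11))/(4 - 2) = -12/2 = -6.0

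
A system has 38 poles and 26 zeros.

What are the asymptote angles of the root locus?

n - m = 38 - 26 = 12. Angles: θk = (2k + 1)·180°/12 = 15°, 45°, 75°, 105°, 135°, 165°, 195°, 225°, 255°, 285°, 315°, 345°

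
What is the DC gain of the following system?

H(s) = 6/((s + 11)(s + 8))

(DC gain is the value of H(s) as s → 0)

DC gain = H(0) = 6/(11 × 8) = 6/88 = 0.0682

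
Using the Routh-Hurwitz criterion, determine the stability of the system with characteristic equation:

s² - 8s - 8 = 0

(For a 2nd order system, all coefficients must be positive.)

Coefficients: 1, -8, -8. b=-8, c=-8 not positive, so system is unstable.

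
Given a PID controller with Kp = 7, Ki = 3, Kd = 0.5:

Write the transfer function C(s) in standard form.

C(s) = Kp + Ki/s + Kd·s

Substituting values: C(s) = 7 + 3/s + 0.5s = (0.5s² + 7s + 3)/s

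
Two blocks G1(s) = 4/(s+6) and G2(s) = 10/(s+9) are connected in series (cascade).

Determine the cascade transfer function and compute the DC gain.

Series: multiply transfer functions. G_eq = 4/(s+6) × 10/(s+9) = 40/((s+6)(s+9)). DC gain = 40/(6×9) = 0.7407.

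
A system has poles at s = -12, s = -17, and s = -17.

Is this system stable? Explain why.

All poles are in the left half-plane. System is stable.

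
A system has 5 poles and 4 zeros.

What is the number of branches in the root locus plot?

Root locus has n branches where n = number of poles = 5.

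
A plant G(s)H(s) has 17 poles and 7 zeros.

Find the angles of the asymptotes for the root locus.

n - m = 17 - 7 = 10. Angles: θk = (2k + 1)·180°/10 = 18°, 54°, 90°, 126°, 162°, 198°, 234°, 270°, 306°, 342°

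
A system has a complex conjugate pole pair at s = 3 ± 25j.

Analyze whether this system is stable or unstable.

Real part of poles is 3 (> 0, right half-plane). Unstable.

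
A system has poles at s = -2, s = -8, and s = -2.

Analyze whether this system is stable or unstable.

All poles are in the left half-plane. System is stable.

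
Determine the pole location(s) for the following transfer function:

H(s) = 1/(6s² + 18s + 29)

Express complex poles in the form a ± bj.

Discriminant = 18² - 4×6×29 = 324 - 696 = -372 < 0, so the poles are a complex conjugate pair s = (-18 ± j√372)/(2×6). Real part = -18/(2×6) = -18/12 = -1.5; imaginary part = ±√372/(2×6) ≈ 1.6073. Poles: s = -1.5 ± 1.6073j.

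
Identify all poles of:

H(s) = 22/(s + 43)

Pole is where denominator = 0: s + 43 = 0, so s = -43.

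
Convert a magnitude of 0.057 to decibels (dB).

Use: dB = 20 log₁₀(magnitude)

dB = 20 log₁₀(0.057) = -24.9 dB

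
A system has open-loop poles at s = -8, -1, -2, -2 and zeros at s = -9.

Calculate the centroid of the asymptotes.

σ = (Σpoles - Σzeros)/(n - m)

σ = (Σpoles - Σzeros)/(n - m) = (-13 - (-9))/(4 - 1) = -4/3 = -1.33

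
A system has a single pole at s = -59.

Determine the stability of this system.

Pole at s = -59 is in the left half-plane. Stable.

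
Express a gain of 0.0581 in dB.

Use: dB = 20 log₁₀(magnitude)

dB = 20 log₁₀(0.0581) = -24.7 dB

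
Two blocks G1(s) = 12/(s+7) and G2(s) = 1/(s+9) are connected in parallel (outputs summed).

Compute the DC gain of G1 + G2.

Parallel: G_eq = G1 + G2. DC gain = G1(0) + G2(0) = 12/7 + 1/9 = 1.7143 + 0.1111 = 1.8254.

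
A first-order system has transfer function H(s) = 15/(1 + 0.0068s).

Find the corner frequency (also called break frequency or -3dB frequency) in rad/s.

Corner frequency = 1/τ = 1/0.0068 = 147.059 rad/s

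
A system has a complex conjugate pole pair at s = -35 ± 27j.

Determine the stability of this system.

Real part of poles is -35 (< 0, left half-plane). Stable.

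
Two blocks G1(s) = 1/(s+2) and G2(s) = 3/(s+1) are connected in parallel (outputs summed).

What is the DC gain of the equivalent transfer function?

Parallel: G_eq = G1 + G2. DC gain = G1(0) + G2(0) = 1/2 + 3/1 = 0.5 + 3 = 3.5.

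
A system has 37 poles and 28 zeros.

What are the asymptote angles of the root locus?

n - m = 37 - 28 = 9. Angles: θk = (2k + 1)·180°/9 = 20°, 60°, 100°, 140°, 180°, 220°, 260°, 300°, 340°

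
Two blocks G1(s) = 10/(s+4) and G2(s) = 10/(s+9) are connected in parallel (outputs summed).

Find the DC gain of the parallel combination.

Parallel: G_eq = G1 + G2. DC gain = G1(0) + G2(0) = 10/4 + 10/9 = 2.5 + 1.1111 = 3.6111.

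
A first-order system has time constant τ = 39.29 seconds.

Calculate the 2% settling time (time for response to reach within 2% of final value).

For first-order system, 2% settling time ≈ 4τ = 4 × 39.29 = 157.16 s.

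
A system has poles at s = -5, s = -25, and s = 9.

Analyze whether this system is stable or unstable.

Pole(s) at s = 9 are not in the left half-plane. System is unstable.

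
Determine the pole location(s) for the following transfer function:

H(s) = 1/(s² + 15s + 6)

Discriminant = 15² - 4×1×6 = 225 - 24 = 201 > 0, so two distinct real poles. Using quadratic formula: s = (-15 ± √201)/(2×1) = (-15 ± √201)/2, with √201 ≈ 14.1774. s₁ ≈ -0.4113, s₂ ≈ -14.5887. Poles: s₁ = -0.4113, s₂ = -14.5887.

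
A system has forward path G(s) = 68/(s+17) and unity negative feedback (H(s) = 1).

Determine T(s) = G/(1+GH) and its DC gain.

T(s) = G/(1+GH) = [68/(s+17)] / [1 + 68/(s+17)] = 68/(s+17+68) = 68/(s+85). DC gain = 68/85 = 0.8.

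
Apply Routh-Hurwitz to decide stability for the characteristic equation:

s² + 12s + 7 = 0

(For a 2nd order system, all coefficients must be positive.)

Coefficients: 1, 12, 7. All positive, so system is stable.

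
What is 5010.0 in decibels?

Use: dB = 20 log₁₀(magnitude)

dB = 20 log₁₀(5010.0) = 74.0 dB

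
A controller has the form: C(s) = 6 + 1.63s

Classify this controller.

This is a Proportional-Derivative (PD) controller.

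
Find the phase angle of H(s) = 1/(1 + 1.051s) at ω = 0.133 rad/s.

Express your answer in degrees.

Phase = -arctan(ωτ) = -arctan(0.133 × 1.051) = -8.0°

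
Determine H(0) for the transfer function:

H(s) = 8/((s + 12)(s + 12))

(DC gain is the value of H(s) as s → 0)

DC gain = H(0) = 8/(12 × 12) = 8/144 = 0.0556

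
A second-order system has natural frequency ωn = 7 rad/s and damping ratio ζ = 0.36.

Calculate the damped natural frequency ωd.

ωd = ωn√(1 - ζ²) = 7√(1 - 0.36²) = 6.53 rad/s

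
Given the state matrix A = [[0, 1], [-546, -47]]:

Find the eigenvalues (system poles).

det(A - λI) = λ² - (-47)λ + 546 = (λ - (-21))(λ - (-26)). Eigenvalues: -21, -26.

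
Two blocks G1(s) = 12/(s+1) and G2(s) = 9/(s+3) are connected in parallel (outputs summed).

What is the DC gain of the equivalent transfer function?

Parallel: G_eq = G1 + G2. DC gain = G1(0) + G2(0) = 12/1 + 9/3 = 12 + 3 = 15.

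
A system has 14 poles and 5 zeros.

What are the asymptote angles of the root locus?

n - m = 14 - 5 = 9. Angles: θk = (2k + 1)·180°/9 = 20°, 60°, 100°, 140°, 180°, 220°, 260°, 300°, 340°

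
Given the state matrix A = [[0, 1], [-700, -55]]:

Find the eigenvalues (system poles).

det(A - λI) = λ² - (-55)λ + 700 = (λ - (-35))(λ - (-20)). Eigenvalues: -35, -20.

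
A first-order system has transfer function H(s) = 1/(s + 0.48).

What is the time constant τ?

For H(s) = 1/(s + 1/τ), the pole is at -1/τ = -0.48, so τ = 1/0.48 = 2.0833 s.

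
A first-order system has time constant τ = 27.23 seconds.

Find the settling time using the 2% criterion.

For first-order system, 2% settling time ≈ 4τ = 4 × 27.23 = 108.92 s.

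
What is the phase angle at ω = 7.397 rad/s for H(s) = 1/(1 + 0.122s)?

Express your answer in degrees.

Phase = -arctan(ωτ) = -arctan(7.397 × 0.122) = -42.1°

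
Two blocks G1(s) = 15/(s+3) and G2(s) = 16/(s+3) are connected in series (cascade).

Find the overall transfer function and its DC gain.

Series: multiply transfer functions. G_eq = 15/(s+3) × 16/(s+3) = 240/((s+3)(s+3)). DC gain = 240/(3×3) = 26.6667.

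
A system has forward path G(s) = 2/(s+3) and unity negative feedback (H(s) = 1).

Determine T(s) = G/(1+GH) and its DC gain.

T(s) = G/(1+GH) = [2/(s+3)] / [1 + 2/(s+3)] = 2/(s+3+2) = 2/(s+5). DC gain = 2/5 = 0.4.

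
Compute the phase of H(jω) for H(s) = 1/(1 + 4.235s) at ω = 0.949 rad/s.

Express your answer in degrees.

Phase = -arctan(ωτ) = -arctan(0.949 × 4.235) = -76.0°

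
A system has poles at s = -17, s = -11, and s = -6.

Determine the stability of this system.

All poles are in the left half-plane. System is stable.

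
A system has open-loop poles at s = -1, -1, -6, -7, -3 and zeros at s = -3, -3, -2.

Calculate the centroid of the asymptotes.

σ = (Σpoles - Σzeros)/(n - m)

σ = (Σpoles - Σzeros)/(n - m) = (-18 - (-8))/(5 - 3) = -10/2 = -5.0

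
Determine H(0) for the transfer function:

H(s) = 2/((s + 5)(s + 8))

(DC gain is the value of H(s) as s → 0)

DC gain = H(0) = 2/(5 × 8) = 2/40 = 0.05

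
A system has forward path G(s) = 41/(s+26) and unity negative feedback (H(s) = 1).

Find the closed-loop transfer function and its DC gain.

T(s) = G/(1+GH) = [41/(s+26)] / [1 + 41/(s+26)] = 41/(s+26+41) = 41/(s+67). DC gain = 41/67 = 0.6119.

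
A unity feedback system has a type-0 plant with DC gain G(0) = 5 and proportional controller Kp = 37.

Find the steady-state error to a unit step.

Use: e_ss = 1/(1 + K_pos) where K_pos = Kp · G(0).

K_pos = Kp · G(0) = 37 × 5 = 185. e_ss = 1/(1 + 185) = 0.0054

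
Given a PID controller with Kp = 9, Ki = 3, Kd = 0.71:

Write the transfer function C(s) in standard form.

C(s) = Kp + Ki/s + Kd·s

Substituting values: C(s) = 9 + 3/s + 0.71s = (0.71s² + 9s + 3)/s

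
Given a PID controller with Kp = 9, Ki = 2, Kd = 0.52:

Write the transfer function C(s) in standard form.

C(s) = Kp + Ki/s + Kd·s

Substituting values: C(s) = 9 + 2/s + 0.52s = (0.52s² + 9s + 2)/s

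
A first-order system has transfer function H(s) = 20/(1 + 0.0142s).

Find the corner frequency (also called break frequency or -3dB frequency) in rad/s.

Corner frequency = 1/τ = 1/0.0142 = 70.423 rad/s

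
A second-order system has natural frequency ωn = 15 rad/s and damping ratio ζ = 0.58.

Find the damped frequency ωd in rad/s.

ωd = ωn√(1 - ζ²) = 15√(1 - 0.58²) = 12.22 rad/s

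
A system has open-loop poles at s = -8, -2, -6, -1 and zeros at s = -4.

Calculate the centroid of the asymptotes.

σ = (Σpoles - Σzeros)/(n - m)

σ = (Σpoles - Σzeros)/(n - m) = (-17 - (-4))/(4 - 1) = -13/3 = -4.33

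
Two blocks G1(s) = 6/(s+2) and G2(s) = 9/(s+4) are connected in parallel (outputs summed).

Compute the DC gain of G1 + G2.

Parallel: G_eq = G1 + G2. DC gain = G1(0) + G2(0) = 6/2 + 9/4 = 3 + 2.25 = 5.25.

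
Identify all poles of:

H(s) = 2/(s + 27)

Pole is where denominator = 0: s + 27 = 0, so s = -27.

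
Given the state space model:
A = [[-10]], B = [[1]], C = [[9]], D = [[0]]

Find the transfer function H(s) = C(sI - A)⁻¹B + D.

(sI - A)⁻¹ = 1/(s + 10). H(s) = 9 × 1/(s + 10) + 0 = 9/(s + 10).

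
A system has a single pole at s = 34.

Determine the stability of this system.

Pole at s = 34 is in the right half-plane. Unstable.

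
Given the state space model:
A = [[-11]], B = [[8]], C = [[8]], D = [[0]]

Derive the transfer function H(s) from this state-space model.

(sI - A)⁻¹ = 1/(s + 11). H(s) = 8 × 8/(s + 11) + 0 = 64/(s + 11).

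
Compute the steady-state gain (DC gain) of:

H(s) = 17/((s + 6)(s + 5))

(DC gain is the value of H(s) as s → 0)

DC gain = H(0) = 17/(6 × 5) = 17/30 = 0.5667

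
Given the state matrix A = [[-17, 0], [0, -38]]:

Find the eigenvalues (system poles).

For diagonal matrix, eigenvalues are diagonal entries: λ₁ = -17, λ₂ = -38.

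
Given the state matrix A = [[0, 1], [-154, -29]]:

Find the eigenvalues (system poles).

det(A - λI) = λ² - (-29)λ + 154 = (λ - (-22))(λ - (-7)). Eigenvalues: -22, -7.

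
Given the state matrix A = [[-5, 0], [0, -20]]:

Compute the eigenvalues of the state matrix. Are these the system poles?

For diagonal matrix, eigenvalues are diagonal entries: λ₁ = -5, λ₂ = -20. Eigenvalues of A = system poles.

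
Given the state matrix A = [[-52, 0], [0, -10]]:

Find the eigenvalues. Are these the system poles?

For diagonal matrix, eigenvalues are diagonal entries: λ₁ = -52, λ₂ = -10. Eigenvalues of A = system poles.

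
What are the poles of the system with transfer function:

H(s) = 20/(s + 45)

Pole is where denominator = 0: s + 45 = 0, so s = -45.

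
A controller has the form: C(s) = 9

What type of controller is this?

This is a Proportional (P) controller.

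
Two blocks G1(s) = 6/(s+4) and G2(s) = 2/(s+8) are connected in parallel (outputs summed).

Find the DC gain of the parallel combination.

Parallel: G_eq = G1 + G2. DC gain = G1(0) + G2(0) = 6/4 + 2/8 = 1.5 + 0.25 = 1.75.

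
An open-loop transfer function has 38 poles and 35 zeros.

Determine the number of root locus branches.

Root locus has n branches where n = number of poles = 38.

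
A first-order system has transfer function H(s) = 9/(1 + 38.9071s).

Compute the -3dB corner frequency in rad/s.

Corner frequency = 1/τ = 1/38.9071 = 0.026 rad/s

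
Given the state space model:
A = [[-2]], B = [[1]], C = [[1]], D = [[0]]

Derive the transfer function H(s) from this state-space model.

(sI - A)⁻¹ = 1/(s + 2). H(s) = 1 × 1/(s + 2) + 0 = 1/(s + 2).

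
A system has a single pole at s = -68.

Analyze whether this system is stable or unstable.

Pole at s = -68 is in the left half-plane. Stable.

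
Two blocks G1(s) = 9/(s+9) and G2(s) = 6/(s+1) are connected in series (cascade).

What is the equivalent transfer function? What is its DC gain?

Series: multiply transfer functions. G_eq = 9/(s+9) × 6/(s+1) = 54/((s+9)(s+1)). DC gain = 54/(9×1) = 6.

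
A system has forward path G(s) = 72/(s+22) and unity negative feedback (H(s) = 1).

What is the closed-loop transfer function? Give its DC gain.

T(s) = G/(1+GH) = [72/(s+22)] / [1 + 72/(s+22)] = 72/(s+22+72) = 72/(s+94). DC gain = 72/94 = 0.7660.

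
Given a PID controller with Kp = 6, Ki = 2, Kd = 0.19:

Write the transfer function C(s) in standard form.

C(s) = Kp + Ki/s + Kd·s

Substituting values: C(s) = 6 + 2/s + 0.19s = (0.19s² + 6s + 2)/s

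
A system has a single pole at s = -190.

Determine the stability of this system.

Pole at s = -190 is in the left half-plane. Stable.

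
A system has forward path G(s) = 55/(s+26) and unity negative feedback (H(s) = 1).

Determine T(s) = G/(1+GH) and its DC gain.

T(s) = G/(1+GH) = [55/(s+26)] / [1 + 55/(s+26)] = 55/(s+26+55) = 55/(s+81). DC gain = 55/81 = 0.6790.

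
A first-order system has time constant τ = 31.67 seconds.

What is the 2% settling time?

For first-order system, 2% settling time ≈ 4τ = 4 × 31.67 = 126.68 s.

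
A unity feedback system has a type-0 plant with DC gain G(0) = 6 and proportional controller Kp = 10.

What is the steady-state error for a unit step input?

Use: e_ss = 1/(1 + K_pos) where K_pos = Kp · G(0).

K_pos = Kp · G(0) = 10 × 6 = 60. e_ss = 1/(1 + 60) = 0.0164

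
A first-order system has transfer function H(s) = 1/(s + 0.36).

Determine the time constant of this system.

For H(s) = 1/(s + 1/τ), the pole is at -1/τ = -0.36, so τ = 1/0.36 = 2.7778 s.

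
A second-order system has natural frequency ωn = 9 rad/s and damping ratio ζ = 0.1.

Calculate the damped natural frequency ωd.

ωd = ωn√(1 - ζ²) = 9√(1 - 0.1²) = 8.95 rad/s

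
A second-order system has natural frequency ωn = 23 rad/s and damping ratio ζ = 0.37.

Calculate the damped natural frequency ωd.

ωd = ωn√(1 - ζ²) = 23√(1 - 0.37²) = 21.37 rad/s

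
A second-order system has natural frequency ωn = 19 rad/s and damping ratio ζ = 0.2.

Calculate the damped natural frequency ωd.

ωd = ωn√(1 - ζ²) = 19√(1 - 0.2²) = 18.62 rad/s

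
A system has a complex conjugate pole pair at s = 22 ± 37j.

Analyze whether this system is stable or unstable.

Real part of poles is 22 (> 0, right half-plane). Unstable.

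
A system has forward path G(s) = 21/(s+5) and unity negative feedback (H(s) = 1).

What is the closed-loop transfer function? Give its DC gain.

T(s) = G/(1+GH) = [21/(s+5)] / [1 + 21/(s+5)] = 21/(s+5+21) = 21/(s+26). DC gain = 21/26 = 0.8077.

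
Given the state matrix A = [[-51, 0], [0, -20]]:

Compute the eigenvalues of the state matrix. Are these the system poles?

For diagonal matrix, eigenvalues are diagonal entries: λ₁ = -51, λ₂ = -20. Eigenvalues of A = system poles.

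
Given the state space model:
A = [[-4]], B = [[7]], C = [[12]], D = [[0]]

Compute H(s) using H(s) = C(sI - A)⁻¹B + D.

(sI - A)⁻¹ = 1/(s + 4). H(s) = 12 × 7/(s + 4) + 0 = 84/(s + 4).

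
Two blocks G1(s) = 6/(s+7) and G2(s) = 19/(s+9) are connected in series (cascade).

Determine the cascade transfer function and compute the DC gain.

Series: multiply transfer functions. G_eq = 6/(s+7) × 19/(s+9) = 114/((s+7)(s+9)). DC gain = 114/(7×9) = 1.8095.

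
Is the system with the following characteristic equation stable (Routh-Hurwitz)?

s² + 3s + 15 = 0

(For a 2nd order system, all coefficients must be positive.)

Coefficients: 1, 3, 15. All positive, so system is stable.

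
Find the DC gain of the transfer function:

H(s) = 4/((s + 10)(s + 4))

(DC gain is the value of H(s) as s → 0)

DC gain = H(0) = 4/(10 × 4) = 4/40 = 0.1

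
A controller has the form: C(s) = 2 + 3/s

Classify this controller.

This is a Proportional-Integral (PI) controller.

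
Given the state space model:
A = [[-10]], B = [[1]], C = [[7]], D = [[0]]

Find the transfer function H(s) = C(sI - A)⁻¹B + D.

(sI - A)⁻¹ = 1/(s + 10). H(s) = 7 × 1/(s + 10) + 0 = 7/(s + 10).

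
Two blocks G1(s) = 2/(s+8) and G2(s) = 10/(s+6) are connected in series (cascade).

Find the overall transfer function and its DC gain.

Series: multiply transfer functions. G_eq = 2/(s+8) × 10/(s+6) = 20/((s+8)(s+6)). DC gain = 20/(8×6) = 0.4167.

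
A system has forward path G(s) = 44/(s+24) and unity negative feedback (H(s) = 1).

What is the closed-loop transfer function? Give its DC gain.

T(s) = G/(1+GH) = [44/(s+24)] / [1 + 44/(s+24)] = 44/(s+24+44) = 44/(s+68). DC gain = 44/68 = 0.6471.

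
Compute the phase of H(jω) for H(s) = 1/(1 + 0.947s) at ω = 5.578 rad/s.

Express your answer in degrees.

Phase = -arctan(ωτ) = -arctan(5.578 × 0.947) = -79.3°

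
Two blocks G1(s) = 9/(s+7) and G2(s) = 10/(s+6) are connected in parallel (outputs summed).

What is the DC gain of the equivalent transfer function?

Parallel: G_eq = G1 + G2. DC gain = G1(0) + G2(0) = 9/7 + 10/6 = 1.2857 + 1.6667 = 2.9524.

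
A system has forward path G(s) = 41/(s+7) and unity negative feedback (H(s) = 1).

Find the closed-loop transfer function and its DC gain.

T(s) = G/(1+GH) = [41/(s+7)] / [1 + 41/(s+7)] = 41/(s+7+41) = 41/(s+48). DC gain = 41/48 = 0.8542.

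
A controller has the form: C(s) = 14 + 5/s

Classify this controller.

This is a Proportional-Integral (PI) controller.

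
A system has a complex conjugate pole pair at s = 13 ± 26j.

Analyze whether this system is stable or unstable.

Real part of poles is 13 (> 0, right half-plane). Unstable.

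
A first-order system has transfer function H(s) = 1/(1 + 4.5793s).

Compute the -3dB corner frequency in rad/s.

Corner frequency = 1/τ = 1/4.5793 = 0.218 rad/s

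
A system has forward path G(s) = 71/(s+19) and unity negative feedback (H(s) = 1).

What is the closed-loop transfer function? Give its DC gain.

T(s) = G/(1+GH) = [71/(s+19)] / [1 + 71/(s+19)] = 71/(s+19+71) = 71/(s+90). DC gain = 71/90 = 0.7889.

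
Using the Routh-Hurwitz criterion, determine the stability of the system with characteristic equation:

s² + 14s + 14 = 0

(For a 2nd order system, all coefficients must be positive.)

Coefficients: 1, 14, 14. All positive, so system is stable.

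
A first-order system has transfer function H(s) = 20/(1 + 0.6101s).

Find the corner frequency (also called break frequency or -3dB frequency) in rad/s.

Corner frequency = 1/τ = 1/0.6101 = 1.639 rad/s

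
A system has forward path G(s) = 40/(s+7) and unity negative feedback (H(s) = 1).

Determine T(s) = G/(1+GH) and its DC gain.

T(s) = G/(1+GH) = [40/(s+7)] / [1 + 40/(s+7)] = 40/(s+7+40) = 40/(s+47). DC gain = 40/47 = 0.8511.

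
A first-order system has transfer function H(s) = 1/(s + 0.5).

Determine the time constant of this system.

For H(s) = 1/(s + 1/τ), the pole is at -1/τ = -0.5, so τ = 1/0.5 = 2 s.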